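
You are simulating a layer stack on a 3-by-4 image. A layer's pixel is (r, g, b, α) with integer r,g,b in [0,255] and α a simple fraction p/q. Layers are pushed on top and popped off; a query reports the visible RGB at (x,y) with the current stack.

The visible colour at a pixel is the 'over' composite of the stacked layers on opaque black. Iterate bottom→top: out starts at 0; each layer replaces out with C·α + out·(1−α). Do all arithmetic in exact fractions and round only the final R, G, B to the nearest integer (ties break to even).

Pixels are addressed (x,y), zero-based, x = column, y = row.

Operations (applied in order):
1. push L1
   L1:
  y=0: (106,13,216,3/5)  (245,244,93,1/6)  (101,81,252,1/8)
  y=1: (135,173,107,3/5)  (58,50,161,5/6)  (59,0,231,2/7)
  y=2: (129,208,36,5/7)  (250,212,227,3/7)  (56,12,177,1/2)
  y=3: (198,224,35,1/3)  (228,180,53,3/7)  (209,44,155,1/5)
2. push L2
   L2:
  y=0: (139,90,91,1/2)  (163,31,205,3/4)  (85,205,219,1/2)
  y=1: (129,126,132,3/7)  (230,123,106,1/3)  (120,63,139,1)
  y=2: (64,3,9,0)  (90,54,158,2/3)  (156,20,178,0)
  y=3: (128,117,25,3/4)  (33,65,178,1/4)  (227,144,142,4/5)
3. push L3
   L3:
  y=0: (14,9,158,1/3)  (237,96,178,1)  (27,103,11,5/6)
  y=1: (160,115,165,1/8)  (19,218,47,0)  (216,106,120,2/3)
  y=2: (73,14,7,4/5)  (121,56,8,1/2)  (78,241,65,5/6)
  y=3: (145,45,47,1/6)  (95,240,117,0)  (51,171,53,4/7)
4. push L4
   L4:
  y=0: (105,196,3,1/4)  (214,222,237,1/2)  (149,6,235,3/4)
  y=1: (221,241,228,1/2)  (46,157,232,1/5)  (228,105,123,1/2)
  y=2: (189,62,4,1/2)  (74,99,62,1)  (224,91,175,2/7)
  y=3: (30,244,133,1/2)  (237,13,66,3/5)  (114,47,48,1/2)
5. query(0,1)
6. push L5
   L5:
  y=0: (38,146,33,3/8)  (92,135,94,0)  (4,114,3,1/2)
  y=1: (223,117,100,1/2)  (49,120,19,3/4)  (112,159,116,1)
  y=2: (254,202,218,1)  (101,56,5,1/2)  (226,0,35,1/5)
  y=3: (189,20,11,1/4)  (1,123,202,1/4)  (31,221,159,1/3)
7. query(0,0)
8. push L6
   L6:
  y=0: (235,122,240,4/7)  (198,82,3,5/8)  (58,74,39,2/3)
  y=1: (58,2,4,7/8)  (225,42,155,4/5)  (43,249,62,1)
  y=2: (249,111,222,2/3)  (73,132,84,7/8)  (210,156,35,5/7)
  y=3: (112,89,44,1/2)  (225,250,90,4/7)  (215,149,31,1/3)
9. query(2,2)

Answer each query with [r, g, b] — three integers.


query (0,1) [L1,L2,L3,L4] — begin 0,0,0
L1 α=3/5: [81, 519/5, 321/5]
L2 α=3/7: [711/7, 3966/35, 3264/35]
L3 α=1/8: [871/8, 4541/40, 4089/40]
L4 α=1/2: [2639/16, 14181/80, 13209/80]
= [165, 177, 165]

(0,0) stack=L1,L2,L3,L4,L5; from [0,0,0]:
after L1 α=3/5: [318/5, 39/5, 648/5]
after L2 α=1/2: [1013/10, 489/10, 1103/10]
after L3 α=1/3: [361/5, 178/5, 631/5]
after L4 α=1/4: [402/5, 757/10, 477/5]
after L5 α=3/8: [129/2, 1633/16, 72]
rounded: [64, 102, 72]

(2,2) stack=L1,L2,L3,L4,L5,L6; from [0,0,0]:
L1 α=1/2: [28, 6, 177/2]
L2 α=0: [28, 6, 177/2]
L3 α=5/6: [209/3, 1211/6, 827/12]
L4 α=2/7: [2389/21, 1021/6, 8335/84]
L5 α=1/5: [14302/105, 2042/15, 1814/21]
L6 α=5/7: [138854/735, 15784/105, 7303/147]
= [189, 150, 50]


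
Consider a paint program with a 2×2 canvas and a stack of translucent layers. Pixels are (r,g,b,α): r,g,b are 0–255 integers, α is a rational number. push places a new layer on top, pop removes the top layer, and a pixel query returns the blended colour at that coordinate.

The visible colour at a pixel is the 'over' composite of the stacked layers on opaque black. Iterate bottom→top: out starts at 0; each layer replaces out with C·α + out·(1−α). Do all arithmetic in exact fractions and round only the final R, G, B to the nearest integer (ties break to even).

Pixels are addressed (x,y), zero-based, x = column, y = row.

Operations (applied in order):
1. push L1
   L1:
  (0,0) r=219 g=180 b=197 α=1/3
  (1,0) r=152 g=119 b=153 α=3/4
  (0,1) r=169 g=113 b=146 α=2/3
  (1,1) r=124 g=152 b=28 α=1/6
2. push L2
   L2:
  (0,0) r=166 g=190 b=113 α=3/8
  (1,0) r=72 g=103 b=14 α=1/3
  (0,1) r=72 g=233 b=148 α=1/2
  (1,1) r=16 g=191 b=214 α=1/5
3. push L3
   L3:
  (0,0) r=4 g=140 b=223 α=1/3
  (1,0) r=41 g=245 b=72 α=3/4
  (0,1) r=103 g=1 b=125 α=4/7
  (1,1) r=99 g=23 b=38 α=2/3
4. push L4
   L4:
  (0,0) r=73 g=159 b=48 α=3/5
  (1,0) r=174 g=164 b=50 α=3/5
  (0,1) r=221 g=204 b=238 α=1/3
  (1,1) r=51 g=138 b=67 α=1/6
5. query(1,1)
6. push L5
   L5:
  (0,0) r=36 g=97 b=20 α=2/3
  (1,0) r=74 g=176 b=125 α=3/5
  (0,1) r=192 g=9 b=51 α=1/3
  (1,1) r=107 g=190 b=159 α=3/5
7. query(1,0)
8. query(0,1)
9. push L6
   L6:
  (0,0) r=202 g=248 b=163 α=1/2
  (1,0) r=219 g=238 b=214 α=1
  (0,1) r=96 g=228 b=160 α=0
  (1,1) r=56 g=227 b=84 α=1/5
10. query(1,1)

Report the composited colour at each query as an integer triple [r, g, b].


at x=1,y=1 over L1,L2,L3,L4:
after L1 α=1/6: [62/3, 76/3, 14/3]
after L2 α=1/5: [296/15, 877/15, 698/15]
after L3 α=2/3: [3266/45, 1567/45, 1838/45]
after L4 α=1/6: [3725/54, 2809/54, 2441/54]
→ [69, 52, 45]

(1,0) stack=L1,L2,L3,L4,L5; from [0,0,0]:
after L1 α=3/4: [114, 357/4, 459/4]
after L2 α=1/3: [100, 563/6, 487/6]
after L3 α=3/4: [223/4, 4973/24, 1783/24]
after L4 α=3/5: [1267/10, 10877/60, 3583/60]
after L5 α=3/5: [2377/25, 26717/150, 14833/150]
= [95, 178, 99]

at x=0,y=1 over L1,L2,L3,L4,L5:
L1 α=2/3: [338/3, 226/3, 292/3]
L2 α=1/2: [277/3, 925/6, 368/3]
L3 α=4/7: [689/7, 933/14, 124]
L4 α=1/3: [975/7, 787/7, 162]
L5 α=1/3: [1098/7, 1637/21, 125]
→ [157, 78, 125]

(1,1) stack=L1,L2,L3,L4,L5,L6; from [0,0,0]:
L1 α=1/6: [62/3, 76/3, 14/3]
L2 α=1/5: [296/15, 877/15, 698/15]
L3 α=2/3: [3266/45, 1567/45, 1838/45]
L4 α=1/6: [3725/54, 2809/54, 2441/54]
L5 α=3/5: [12392/135, 18199/135, 3064/27]
L6 α=1/5: [57128/675, 103441/675, 14524/135]
→ [85, 153, 108]


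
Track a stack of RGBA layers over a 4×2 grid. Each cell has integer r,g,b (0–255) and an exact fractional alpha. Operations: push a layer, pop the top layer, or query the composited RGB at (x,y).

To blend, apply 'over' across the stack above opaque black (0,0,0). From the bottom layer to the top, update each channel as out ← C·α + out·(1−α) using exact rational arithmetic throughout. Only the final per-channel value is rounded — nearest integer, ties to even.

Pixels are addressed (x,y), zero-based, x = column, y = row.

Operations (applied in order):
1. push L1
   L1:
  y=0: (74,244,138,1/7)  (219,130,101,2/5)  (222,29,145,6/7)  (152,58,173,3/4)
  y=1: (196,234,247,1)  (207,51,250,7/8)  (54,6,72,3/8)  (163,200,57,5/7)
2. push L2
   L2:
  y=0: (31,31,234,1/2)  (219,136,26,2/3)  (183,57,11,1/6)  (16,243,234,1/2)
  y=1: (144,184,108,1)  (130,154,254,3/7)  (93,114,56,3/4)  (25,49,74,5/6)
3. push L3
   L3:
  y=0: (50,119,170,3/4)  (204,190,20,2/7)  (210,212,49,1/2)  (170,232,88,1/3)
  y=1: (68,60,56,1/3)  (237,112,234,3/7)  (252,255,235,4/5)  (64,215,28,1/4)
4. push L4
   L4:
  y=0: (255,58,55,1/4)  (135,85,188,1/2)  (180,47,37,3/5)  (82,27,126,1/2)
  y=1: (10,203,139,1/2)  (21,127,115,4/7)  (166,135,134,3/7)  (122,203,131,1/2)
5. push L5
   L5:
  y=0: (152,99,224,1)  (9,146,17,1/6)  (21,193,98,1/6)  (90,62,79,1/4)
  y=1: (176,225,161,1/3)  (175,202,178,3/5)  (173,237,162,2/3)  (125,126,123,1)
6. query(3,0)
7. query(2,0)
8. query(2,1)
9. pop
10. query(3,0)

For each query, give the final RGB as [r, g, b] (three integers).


(3,0) stack=L1,L2,L3,L4,L5; from [0,0,0]:
after L1 α=3/4: [114, 87/2, 519/4]
after L2 α=1/2: [65, 573/4, 1455/8]
after L3 α=1/3: [100, 1037/6, 1807/12]
after L4 α=1/2: [91, 1199/12, 3319/24]
after L5 α=1/4: [363/4, 1447/16, 3951/32]
→ [91, 90, 123]

at x=2,y=0 over L1,L2,L3,L4,L5:
after L1 α=6/7: [1332/7, 174/7, 870/7]
after L2 α=1/6: [2647/14, 423/14, 4427/42]
after L3 α=1/2: [5587/28, 3391/28, 6485/84]
after L4 α=3/5: [13147/70, 1073/14, 11147/210]
after L5 α=1/6: [13441/84, 2689/28, 15263/252]
→ [160, 96, 61]

query (2,1) [L1,L2,L3,L4,L5] — begin 0,0,0
L1 α=3/8: [81/4, 9/4, 27]
L2 α=3/4: [1197/16, 1377/16, 195/4]
L3 α=4/5: [3465/16, 17697/80, 791/4]
L4 α=3/7: [5457/28, 25797/140, 1193/7]
L5 α=2/3: [15145/84, 30719/140, 3461/21]
= [180, 219, 165]

query (3,0) [L1,L2,L3,L4] — begin 0,0,0
L1 α=3/4: [114, 87/2, 519/4]
L2 α=1/2: [65, 573/4, 1455/8]
L3 α=1/3: [100, 1037/6, 1807/12]
L4 α=1/2: [91, 1199/12, 3319/24]
rounded: [91, 100, 138]


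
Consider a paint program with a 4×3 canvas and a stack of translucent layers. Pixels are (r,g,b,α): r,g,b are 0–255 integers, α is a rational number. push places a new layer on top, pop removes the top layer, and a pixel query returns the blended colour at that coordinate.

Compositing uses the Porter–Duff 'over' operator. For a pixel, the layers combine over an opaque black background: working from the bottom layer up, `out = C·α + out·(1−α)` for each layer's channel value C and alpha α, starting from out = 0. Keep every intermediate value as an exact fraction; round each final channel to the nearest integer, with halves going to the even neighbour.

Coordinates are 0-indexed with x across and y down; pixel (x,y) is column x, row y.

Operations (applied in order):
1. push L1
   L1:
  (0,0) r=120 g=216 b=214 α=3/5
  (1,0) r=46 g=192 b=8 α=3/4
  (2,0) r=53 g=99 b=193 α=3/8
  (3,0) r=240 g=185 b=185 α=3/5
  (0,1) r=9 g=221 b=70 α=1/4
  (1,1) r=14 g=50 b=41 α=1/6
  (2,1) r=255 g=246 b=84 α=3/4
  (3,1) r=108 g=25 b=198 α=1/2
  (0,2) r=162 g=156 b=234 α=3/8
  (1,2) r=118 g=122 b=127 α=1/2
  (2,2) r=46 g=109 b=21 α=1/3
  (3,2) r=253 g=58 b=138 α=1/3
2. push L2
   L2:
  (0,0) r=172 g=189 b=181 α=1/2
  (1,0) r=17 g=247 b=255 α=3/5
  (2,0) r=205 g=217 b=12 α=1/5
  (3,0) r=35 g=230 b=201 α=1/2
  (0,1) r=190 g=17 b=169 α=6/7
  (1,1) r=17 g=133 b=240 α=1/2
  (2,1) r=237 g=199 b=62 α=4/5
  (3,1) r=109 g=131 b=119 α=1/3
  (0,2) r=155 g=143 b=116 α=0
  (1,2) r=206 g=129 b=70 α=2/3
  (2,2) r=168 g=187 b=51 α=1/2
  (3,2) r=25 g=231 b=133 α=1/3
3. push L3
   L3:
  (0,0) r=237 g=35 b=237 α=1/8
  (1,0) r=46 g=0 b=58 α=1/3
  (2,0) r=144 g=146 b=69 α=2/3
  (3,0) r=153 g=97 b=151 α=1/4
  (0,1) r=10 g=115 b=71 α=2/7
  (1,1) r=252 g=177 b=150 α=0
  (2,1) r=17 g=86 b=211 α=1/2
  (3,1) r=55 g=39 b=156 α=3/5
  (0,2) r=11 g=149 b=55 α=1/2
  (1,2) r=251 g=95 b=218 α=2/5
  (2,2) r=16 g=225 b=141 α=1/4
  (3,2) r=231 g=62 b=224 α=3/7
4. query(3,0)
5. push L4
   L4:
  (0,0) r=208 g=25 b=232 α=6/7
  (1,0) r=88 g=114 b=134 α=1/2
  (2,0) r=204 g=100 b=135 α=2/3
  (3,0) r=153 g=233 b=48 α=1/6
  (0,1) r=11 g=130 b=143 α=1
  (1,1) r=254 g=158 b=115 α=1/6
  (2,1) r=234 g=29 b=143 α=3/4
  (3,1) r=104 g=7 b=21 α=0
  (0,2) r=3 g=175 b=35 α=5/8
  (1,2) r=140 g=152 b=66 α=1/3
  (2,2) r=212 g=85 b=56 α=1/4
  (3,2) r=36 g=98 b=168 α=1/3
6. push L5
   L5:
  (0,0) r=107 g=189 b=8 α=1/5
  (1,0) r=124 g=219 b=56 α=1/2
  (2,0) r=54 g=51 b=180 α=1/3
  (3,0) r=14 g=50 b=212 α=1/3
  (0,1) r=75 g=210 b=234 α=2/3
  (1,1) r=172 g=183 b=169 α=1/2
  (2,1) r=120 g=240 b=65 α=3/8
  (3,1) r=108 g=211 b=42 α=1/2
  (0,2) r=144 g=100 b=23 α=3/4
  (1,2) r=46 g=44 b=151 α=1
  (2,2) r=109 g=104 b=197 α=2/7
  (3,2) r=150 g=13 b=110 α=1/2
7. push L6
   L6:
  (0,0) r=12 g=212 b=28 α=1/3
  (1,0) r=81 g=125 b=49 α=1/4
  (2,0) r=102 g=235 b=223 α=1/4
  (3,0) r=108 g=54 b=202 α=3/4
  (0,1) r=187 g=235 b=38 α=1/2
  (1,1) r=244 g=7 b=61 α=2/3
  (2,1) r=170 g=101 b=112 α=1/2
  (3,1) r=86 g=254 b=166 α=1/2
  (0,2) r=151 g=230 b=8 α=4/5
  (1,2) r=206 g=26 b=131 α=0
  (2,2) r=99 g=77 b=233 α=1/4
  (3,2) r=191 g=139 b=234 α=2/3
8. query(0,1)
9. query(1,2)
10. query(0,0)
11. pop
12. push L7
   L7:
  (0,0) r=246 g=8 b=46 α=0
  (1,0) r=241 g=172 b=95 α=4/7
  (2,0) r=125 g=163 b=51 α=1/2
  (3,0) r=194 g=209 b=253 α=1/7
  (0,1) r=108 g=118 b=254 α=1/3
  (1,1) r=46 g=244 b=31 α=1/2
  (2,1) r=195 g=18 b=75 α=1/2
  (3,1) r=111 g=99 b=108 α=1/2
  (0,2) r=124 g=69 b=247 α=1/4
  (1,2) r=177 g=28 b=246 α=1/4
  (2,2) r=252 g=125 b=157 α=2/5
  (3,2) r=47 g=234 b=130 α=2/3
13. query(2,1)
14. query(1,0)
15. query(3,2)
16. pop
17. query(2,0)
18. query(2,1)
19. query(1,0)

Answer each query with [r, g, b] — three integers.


at x=3,y=0 over L1,L2,L3:
after L1 α=3/5: [144, 111, 111]
after L2 α=1/2: [179/2, 341/2, 156]
after L3 α=1/4: [843/8, 1217/8, 619/4]
rounded: [105, 152, 155]

query (0,1) [L1,L2,L3,L4,L5,L6] — begin 0,0,0
after L1 α=1/4: [9/4, 221/4, 35/2]
after L2 α=6/7: [4569/28, 629/28, 2063/14]
after L3 α=2/7: [23405/196, 9585/196, 12303/98]
after L4 α=1: [11, 130, 143]
after L5 α=2/3: [161/3, 550/3, 611/3]
after L6 α=1/2: [361/3, 1255/6, 725/6]
rounded: [120, 209, 121]

query (1,2) [L1,L2,L3,L4,L5,L6] — begin 0,0,0
+L1 (α=1/2) → [59, 61, 127/2]
+L2 (α=2/3) → [157, 319/3, 407/6]
+L3 (α=2/5) → [973/5, 509/5, 1279/10]
+L4 (α=1/3) → [882/5, 1778/15, 1609/15]
+L5 (α=1) → [46, 44, 151]
+L6 (α=0) → [46, 44, 151]
= [46, 44, 151]

at x=0,y=0 over L1,L2,L3,L4,L5,L6:
L1 α=3/5: [72, 648/5, 642/5]
L2 α=1/2: [122, 1593/10, 1547/10]
L3 α=1/8: [1091/8, 11501/80, 13199/80]
L4 α=6/7: [11075/56, 23501/560, 124559/560]
L5 α=1/5: [12573/70, 49961/700, 125679/700]
L6 α=1/3: [4331/35, 41387/350, 135479/1050]
→ [124, 118, 129]

query (2,1) [L1,L2,L3,L4,L5,L7] — begin 0,0,0
after L1 α=3/4: [765/4, 369/2, 63]
after L2 α=4/5: [4557/20, 1961/10, 311/5]
after L3 α=1/2: [4897/40, 2821/20, 683/5]
after L4 α=3/4: [32977/160, 4561/80, 707/5]
after L5 α=3/8: [44497/256, 16081/128, 451/4]
after L7 α=1/2: [94417/512, 18385/256, 751/8]
→ [184, 72, 94]

at x=1,y=0 over L1,L2,L3,L4,L5,L7:
after L1 α=3/4: [69/2, 144, 6]
after L2 α=3/5: [24, 1029/5, 777/5]
after L3 α=1/3: [94/3, 686/5, 1844/15]
after L4 α=1/2: [179/3, 628/5, 1927/15]
after L5 α=1/2: [551/6, 1723/10, 2767/30]
after L7 α=4/7: [2479/14, 12049/70, 6567/70]
→ [177, 172, 94]

(3,2) stack=L1,L2,L3,L4,L5,L7; from [0,0,0]:
after L1 α=1/3: [253/3, 58/3, 46]
after L2 α=1/3: [581/9, 809/9, 75]
after L3 α=3/7: [1223/9, 4910/63, 972/7]
after L4 α=1/3: [2770/27, 15994/189, 1040/7]
after L5 α=1/2: [3410/27, 18451/378, 905/7]
after L7 α=2/3: [5948/81, 195355/1134, 2725/21]
= [73, 172, 130]

query (2,0) [L1,L2,L3,L4,L5] — begin 0,0,0
+L1 (α=3/8) → [159/8, 297/8, 579/8]
+L2 (α=1/5) → [569/10, 731/10, 603/10]
+L3 (α=2/3) → [3449/30, 1217/10, 661/10]
+L4 (α=2/3) → [15689/90, 3217/30, 3361/30]
+L5 (α=1/3) → [18119/135, 3982/45, 6061/45]
= [134, 88, 135]

at x=2,y=1 over L1,L2,L3,L4,L5:
after L1 α=3/4: [765/4, 369/2, 63]
after L2 α=4/5: [4557/20, 1961/10, 311/5]
after L3 α=1/2: [4897/40, 2821/20, 683/5]
after L4 α=3/4: [32977/160, 4561/80, 707/5]
after L5 α=3/8: [44497/256, 16081/128, 451/4]
→ [174, 126, 113]

(1,0) stack=L1,L2,L3,L4,L5; from [0,0,0]:
+L1 (α=3/4) → [69/2, 144, 6]
+L2 (α=3/5) → [24, 1029/5, 777/5]
+L3 (α=1/3) → [94/3, 686/5, 1844/15]
+L4 (α=1/2) → [179/3, 628/5, 1927/15]
+L5 (α=1/2) → [551/6, 1723/10, 2767/30]
rounded: [92, 172, 92]


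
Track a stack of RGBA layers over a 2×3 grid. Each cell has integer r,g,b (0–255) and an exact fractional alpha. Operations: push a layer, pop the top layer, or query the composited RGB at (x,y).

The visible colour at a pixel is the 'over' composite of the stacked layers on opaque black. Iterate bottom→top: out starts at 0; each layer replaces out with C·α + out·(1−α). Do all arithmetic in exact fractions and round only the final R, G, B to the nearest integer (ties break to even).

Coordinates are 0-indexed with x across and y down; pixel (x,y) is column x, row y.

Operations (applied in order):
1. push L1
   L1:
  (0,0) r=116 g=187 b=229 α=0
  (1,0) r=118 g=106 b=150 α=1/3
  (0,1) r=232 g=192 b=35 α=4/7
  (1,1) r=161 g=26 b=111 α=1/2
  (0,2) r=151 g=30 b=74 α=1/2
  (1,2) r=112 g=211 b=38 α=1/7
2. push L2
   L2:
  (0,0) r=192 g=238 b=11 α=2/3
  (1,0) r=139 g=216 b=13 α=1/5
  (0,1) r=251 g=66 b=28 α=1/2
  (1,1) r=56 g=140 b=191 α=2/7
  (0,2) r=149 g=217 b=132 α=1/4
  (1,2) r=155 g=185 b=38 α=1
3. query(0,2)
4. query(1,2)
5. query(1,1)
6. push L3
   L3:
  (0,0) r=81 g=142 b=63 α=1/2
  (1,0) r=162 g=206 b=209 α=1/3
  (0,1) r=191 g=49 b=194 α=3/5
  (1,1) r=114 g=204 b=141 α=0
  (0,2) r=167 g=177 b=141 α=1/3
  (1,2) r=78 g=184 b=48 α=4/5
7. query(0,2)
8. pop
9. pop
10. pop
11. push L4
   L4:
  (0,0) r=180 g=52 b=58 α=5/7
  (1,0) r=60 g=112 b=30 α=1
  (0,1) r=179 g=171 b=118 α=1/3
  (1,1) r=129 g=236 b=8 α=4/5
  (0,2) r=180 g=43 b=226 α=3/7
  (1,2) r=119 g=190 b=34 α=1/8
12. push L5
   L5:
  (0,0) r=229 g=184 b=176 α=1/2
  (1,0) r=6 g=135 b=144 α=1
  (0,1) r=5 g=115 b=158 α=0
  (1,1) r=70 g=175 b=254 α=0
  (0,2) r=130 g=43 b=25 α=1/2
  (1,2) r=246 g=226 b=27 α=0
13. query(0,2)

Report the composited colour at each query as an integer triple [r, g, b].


(0,2) stack=L1,L2; from [0,0,0]:
L1 α=1/2: [151/2, 15, 37]
L2 α=1/4: [751/8, 131/2, 243/4]
= [94, 66, 61]

at x=1,y=2 over L1,L2:
after L1 α=1/7: [16, 211/7, 38/7]
after L2 α=1: [155, 185, 38]
= [155, 185, 38]

query (1,1) [L1,L2] — begin 0,0,0
after L1 α=1/2: [161/2, 13, 111/2]
after L2 α=2/7: [147/2, 345/7, 1319/14]
rounded: [74, 49, 94]

(0,2) stack=L1,L2,L3; from [0,0,0]:
L1 α=1/2: [151/2, 15, 37]
L2 α=1/4: [751/8, 131/2, 243/4]
L3 α=1/3: [473/4, 308/3, 175/2]
= [118, 103, 88]

at x=0,y=2 over L4,L5:
+L4 (α=3/7) → [540/7, 129/7, 678/7]
+L5 (α=1/2) → [725/7, 215/7, 853/14]
= [104, 31, 61]


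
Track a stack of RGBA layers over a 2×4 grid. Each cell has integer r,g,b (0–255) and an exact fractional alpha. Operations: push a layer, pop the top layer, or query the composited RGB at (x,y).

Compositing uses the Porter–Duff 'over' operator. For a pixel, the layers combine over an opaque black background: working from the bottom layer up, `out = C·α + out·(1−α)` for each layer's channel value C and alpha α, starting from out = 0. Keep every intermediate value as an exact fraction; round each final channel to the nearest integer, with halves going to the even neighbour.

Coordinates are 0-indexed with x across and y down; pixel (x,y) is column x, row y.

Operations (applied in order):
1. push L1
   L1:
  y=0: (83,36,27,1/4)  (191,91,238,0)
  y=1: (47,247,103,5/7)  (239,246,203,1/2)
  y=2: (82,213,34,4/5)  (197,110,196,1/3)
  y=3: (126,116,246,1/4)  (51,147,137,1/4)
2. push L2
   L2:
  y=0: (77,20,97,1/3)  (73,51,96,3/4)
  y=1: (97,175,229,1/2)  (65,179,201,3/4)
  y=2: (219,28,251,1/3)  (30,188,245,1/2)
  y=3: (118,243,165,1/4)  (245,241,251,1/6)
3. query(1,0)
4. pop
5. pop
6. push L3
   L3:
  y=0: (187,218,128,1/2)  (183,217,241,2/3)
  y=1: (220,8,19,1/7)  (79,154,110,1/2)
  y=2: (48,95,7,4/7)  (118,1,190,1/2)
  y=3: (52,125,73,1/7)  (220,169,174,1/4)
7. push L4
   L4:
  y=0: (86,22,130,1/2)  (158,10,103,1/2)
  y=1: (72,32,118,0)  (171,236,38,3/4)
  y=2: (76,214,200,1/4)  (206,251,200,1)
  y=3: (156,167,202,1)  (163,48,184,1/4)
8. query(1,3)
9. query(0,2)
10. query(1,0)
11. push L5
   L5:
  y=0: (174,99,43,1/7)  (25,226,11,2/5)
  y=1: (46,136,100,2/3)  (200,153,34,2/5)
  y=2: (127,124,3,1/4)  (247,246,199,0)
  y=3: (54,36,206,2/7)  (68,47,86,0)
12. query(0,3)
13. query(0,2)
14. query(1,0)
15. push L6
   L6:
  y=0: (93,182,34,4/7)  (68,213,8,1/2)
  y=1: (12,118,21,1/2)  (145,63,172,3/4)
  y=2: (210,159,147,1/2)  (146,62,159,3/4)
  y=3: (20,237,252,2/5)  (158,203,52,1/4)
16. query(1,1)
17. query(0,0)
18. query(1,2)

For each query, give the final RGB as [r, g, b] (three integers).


(1,0) stack=L1,L2; from [0,0,0]:
L1 α=0: [0, 0, 0]
L2 α=3/4: [219/4, 153/4, 72]
→ [55, 38, 72]

at x=1,y=3 over L3,L4:
after L3 α=1/4: [55, 169/4, 87/2]
after L4 α=1/4: [82, 699/16, 629/8]
→ [82, 44, 79]

(0,2) stack=L3,L4; from [0,0,0]:
after L3 α=4/7: [192/7, 380/7, 4]
after L4 α=1/4: [277/7, 1319/14, 53]
→ [40, 94, 53]

at x=1,y=0 over L3,L4:
after L3 α=2/3: [122, 434/3, 482/3]
after L4 α=1/2: [140, 232/3, 791/6]
rounded: [140, 77, 132]

(0,3) stack=L3,L4,L5; from [0,0,0]:
L3 α=1/7: [52/7, 125/7, 73/7]
L4 α=1: [156, 167, 202]
L5 α=2/7: [888/7, 907/7, 1422/7]
rounded: [127, 130, 203]

query (0,2) [L3,L4,L5] — begin 0,0,0
+L3 (α=4/7) → [192/7, 380/7, 4]
+L4 (α=1/4) → [277/7, 1319/14, 53]
+L5 (α=1/4) → [430/7, 5693/56, 81/2]
rounded: [61, 102, 40]

(1,0) stack=L3,L4,L5; from [0,0,0]:
after L3 α=2/3: [122, 434/3, 482/3]
after L4 α=1/2: [140, 232/3, 791/6]
after L5 α=2/5: [94, 684/5, 167/2]
= [94, 137, 84]

at x=1,y=1 over L3,L4,L5,L6:
L3 α=1/2: [79/2, 77, 55]
L4 α=3/4: [1105/8, 785/4, 169/4]
L5 α=2/5: [1303/8, 3579/20, 779/20]
L6 α=3/4: [4783/32, 7359/80, 11099/80]
rounded: [149, 92, 139]

at x=0,y=0 over L3,L4,L5,L6:
L3 α=1/2: [187/2, 109, 64]
L4 α=1/2: [359/4, 131/2, 97]
L5 α=1/7: [1425/14, 492/7, 625/7]
L6 α=4/7: [9483/98, 6572/49, 2827/49]
→ [97, 134, 58]

at x=1,y=2 over L3,L4,L5,L6:
L3 α=1/2: [59, 1/2, 95]
L4 α=1: [206, 251, 200]
L5 α=0: [206, 251, 200]
L6 α=3/4: [161, 437/4, 677/4]
rounded: [161, 109, 169]


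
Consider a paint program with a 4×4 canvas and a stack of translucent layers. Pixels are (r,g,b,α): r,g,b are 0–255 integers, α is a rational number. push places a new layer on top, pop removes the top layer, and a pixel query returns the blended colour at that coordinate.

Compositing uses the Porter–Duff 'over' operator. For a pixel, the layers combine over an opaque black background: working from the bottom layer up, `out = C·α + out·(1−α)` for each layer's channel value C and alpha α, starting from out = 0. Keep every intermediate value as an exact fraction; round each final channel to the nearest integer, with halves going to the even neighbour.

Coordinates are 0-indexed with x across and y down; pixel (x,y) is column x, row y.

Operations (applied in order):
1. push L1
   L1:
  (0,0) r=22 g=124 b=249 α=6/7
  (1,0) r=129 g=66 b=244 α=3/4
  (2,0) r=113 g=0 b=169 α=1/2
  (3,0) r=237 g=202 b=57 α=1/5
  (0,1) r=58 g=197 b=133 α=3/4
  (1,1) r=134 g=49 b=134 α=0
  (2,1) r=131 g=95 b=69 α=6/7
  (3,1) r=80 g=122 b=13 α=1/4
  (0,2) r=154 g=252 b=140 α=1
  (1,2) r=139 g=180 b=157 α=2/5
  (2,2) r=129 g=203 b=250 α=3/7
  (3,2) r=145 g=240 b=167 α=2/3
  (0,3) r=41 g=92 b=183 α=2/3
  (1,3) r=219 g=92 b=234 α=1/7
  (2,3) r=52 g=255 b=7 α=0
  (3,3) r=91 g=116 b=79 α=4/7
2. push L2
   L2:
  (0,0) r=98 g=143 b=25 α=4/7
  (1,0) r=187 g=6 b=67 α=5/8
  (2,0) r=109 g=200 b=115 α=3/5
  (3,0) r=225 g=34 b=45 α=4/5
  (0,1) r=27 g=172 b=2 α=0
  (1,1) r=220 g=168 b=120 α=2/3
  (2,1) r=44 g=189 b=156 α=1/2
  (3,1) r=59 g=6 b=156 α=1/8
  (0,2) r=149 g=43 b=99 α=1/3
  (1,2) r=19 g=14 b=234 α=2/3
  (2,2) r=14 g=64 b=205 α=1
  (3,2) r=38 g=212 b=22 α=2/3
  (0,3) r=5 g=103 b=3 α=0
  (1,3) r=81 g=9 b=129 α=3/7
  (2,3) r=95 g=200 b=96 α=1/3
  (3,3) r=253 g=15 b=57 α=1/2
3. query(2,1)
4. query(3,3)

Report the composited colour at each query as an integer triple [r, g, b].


query (2,1) [L1,L2] — begin 0,0,0
after L1 α=6/7: [786/7, 570/7, 414/7]
after L2 α=1/2: [547/7, 1893/14, 753/7]
= [78, 135, 108]

query (3,3) [L1,L2] — begin 0,0,0
L1 α=4/7: [52, 464/7, 316/7]
L2 α=1/2: [305/2, 569/14, 715/14]
rounded: [152, 41, 51]


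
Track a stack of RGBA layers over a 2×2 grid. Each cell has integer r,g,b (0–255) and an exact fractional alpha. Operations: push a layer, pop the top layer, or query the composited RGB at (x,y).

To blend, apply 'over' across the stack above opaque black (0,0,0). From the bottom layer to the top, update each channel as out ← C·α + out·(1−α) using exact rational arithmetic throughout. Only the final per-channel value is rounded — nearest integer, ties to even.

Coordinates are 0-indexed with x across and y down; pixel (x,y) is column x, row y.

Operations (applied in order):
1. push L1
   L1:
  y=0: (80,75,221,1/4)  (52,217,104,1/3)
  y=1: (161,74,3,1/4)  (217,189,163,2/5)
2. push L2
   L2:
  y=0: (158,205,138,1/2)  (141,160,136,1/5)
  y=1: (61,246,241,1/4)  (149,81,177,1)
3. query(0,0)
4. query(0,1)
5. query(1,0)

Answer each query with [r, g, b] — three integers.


query (0,0) [L1,L2] — begin 0,0,0
after L1 α=1/4: [20, 75/4, 221/4]
after L2 α=1/2: [89, 895/8, 773/8]
→ [89, 112, 97]

at x=0,y=1 over L1,L2:
+L1 (α=1/4) → [161/4, 37/2, 3/4]
+L2 (α=1/4) → [727/16, 603/8, 973/16]
→ [45, 75, 61]

query (1,0) [L1,L2] — begin 0,0,0
+L1 (α=1/3) → [52/3, 217/3, 104/3]
+L2 (α=1/5) → [631/15, 1348/15, 824/15]
rounded: [42, 90, 55]


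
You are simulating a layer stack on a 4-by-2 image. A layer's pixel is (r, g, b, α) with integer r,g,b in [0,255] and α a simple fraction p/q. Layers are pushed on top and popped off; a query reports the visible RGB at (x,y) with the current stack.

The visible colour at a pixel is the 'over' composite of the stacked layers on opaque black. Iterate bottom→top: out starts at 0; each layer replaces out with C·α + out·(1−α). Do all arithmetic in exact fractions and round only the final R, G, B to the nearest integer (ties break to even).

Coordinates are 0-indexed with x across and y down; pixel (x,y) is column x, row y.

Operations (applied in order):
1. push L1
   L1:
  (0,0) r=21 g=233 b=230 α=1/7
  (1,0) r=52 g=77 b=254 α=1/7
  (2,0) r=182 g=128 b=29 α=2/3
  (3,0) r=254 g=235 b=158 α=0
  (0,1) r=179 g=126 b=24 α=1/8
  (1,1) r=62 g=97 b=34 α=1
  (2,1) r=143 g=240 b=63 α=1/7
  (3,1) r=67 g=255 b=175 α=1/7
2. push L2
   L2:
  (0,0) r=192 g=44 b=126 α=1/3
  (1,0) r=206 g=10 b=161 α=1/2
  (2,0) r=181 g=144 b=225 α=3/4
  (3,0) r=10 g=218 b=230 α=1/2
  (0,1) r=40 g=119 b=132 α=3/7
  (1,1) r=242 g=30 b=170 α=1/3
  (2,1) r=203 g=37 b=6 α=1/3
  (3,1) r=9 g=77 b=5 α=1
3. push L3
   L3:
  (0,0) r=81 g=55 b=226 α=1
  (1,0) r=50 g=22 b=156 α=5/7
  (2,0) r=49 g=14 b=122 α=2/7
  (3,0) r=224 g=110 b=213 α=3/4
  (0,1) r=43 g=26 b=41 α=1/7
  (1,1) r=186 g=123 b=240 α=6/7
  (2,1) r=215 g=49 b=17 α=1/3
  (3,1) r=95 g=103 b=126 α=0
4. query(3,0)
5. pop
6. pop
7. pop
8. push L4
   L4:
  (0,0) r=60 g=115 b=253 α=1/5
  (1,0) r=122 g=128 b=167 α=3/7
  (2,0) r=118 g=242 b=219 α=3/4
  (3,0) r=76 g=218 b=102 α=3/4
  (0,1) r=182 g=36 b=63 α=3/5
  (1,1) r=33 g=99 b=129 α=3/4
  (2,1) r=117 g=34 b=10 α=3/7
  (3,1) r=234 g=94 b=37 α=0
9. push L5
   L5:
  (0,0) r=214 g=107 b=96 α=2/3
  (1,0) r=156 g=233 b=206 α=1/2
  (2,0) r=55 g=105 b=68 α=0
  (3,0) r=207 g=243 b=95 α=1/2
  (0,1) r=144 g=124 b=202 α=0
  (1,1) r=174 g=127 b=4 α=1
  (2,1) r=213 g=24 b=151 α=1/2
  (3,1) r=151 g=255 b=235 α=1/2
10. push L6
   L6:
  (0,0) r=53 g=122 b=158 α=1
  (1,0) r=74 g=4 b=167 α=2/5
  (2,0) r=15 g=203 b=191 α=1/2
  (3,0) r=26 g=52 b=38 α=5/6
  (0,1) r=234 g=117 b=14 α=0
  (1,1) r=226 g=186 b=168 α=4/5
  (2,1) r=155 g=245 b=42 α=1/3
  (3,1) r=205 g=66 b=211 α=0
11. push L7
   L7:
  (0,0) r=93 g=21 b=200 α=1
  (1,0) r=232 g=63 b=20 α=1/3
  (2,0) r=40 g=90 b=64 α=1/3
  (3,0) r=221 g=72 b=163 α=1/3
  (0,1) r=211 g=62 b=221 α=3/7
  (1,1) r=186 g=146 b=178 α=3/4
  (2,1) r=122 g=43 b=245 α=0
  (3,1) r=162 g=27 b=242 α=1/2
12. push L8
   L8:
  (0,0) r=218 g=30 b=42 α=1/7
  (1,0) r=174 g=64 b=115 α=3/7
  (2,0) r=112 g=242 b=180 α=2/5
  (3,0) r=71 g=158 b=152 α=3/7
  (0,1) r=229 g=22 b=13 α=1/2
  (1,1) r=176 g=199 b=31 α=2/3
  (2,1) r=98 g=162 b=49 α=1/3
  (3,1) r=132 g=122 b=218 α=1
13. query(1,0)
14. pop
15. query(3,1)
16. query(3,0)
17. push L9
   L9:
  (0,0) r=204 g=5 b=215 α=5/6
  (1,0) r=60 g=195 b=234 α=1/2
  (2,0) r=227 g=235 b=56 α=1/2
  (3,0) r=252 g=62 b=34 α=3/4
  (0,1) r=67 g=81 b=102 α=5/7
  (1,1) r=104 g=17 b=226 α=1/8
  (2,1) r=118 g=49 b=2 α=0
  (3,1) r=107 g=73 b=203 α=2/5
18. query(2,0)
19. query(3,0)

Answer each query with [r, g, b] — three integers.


at x=3,y=0 over L1,L2,L3:
L1 α=0: [0, 0, 0]
L2 α=1/2: [5, 109, 115]
L3 α=3/4: [677/4, 439/4, 377/2]
= [169, 110, 188]

at x=1,y=0 over L4,L5,L6,L7,L8:
L4 α=3/7: [366/7, 384/7, 501/7]
L5 α=1/2: [729/7, 2015/14, 1943/14]
L6 α=2/5: [3223/35, 6157/70, 2101/14]
L7 α=1/3: [14566/105, 8362/105, 747/7]
L8 α=3/7: [113074/735, 53608/735, 5403/49]
= [154, 73, 110]

query (3,1) [L4,L5,L6,L7] — begin 0,0,0
+L4 (α=0) → [0, 0, 0]
+L5 (α=1/2) → [151/2, 255/2, 235/2]
+L6 (α=0) → [151/2, 255/2, 235/2]
+L7 (α=1/2) → [475/4, 309/4, 719/4]
= [119, 77, 180]

query (3,0) [L4,L5,L6,L7] — begin 0,0,0
+L4 (α=3/4) → [57, 327/2, 153/2]
+L5 (α=1/2) → [132, 813/4, 343/4]
+L6 (α=5/6) → [131/3, 1853/24, 1103/24]
+L7 (α=1/3) → [925/9, 2717/36, 3059/36]
rounded: [103, 75, 85]

query (2,0) [L4,L5,L6,L7,L9] — begin 0,0,0
after L4 α=3/4: [177/2, 363/2, 657/4]
after L5 α=0: [177/2, 363/2, 657/4]
after L6 α=1/2: [207/4, 769/4, 1421/8]
after L7 α=1/3: [287/6, 949/6, 559/4]
after L9 α=1/2: [1649/12, 2359/12, 783/8]
rounded: [137, 197, 98]

(3,0) stack=L4,L5,L6,L7,L9; from [0,0,0]:
+L4 (α=3/4) → [57, 327/2, 153/2]
+L5 (α=1/2) → [132, 813/4, 343/4]
+L6 (α=5/6) → [131/3, 1853/24, 1103/24]
+L7 (α=1/3) → [925/9, 2717/36, 3059/36]
+L9 (α=3/4) → [7729/36, 9413/144, 6731/144]
rounded: [215, 65, 47]


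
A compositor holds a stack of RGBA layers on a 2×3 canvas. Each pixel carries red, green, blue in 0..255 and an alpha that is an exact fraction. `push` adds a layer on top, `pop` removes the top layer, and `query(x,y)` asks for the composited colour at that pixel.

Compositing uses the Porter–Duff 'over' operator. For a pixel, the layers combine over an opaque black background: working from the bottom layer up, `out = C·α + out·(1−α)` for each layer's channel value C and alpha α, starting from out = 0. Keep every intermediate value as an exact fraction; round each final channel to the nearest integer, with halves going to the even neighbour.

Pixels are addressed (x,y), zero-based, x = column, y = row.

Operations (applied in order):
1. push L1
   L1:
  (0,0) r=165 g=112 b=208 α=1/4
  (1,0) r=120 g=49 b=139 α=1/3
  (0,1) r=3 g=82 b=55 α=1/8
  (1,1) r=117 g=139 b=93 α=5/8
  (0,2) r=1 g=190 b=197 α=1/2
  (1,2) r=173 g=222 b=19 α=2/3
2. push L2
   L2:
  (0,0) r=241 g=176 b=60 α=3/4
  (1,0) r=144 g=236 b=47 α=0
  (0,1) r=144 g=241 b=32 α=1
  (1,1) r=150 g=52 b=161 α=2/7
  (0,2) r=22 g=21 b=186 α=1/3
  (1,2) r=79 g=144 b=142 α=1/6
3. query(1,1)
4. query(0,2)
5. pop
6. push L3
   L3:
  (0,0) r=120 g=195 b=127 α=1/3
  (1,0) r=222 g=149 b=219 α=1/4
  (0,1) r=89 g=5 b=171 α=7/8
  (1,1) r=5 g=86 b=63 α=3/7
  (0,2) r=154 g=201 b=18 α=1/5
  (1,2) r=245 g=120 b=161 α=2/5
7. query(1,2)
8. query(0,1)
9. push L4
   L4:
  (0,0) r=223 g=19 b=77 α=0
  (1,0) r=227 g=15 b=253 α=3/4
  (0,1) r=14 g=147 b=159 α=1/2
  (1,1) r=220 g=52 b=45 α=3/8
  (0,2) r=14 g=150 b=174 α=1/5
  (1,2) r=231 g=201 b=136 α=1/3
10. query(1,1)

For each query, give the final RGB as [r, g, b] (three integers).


at x=1,y=1 over L1,L2:
after L1 α=5/8: [585/8, 695/8, 465/8]
after L2 α=2/7: [5325/56, 4307/56, 4901/56]
= [95, 77, 88]

query (0,2) [L1,L2] — begin 0,0,0
+L1 (α=1/2) → [1/2, 95, 197/2]
+L2 (α=1/3) → [23/3, 211/3, 383/3]
→ [8, 70, 128]

(1,2) stack=L1,L3; from [0,0,0]:
L1 α=2/3: [346/3, 148, 38/3]
L3 α=2/5: [836/5, 684/5, 72]
rounded: [167, 137, 72]

(0,1) stack=L1,L3; from [0,0,0]:
after L1 α=1/8: [3/8, 41/4, 55/8]
after L3 α=7/8: [4987/64, 181/32, 9631/64]
= [78, 6, 150]

at x=1,y=1 over L1,L3,L4:
+L1 (α=5/8) → [585/8, 695/8, 465/8]
+L3 (α=3/7) → [615/14, 173/2, 843/14]
+L4 (α=3/8) → [12315/112, 1177/16, 6105/112]
→ [110, 74, 55]


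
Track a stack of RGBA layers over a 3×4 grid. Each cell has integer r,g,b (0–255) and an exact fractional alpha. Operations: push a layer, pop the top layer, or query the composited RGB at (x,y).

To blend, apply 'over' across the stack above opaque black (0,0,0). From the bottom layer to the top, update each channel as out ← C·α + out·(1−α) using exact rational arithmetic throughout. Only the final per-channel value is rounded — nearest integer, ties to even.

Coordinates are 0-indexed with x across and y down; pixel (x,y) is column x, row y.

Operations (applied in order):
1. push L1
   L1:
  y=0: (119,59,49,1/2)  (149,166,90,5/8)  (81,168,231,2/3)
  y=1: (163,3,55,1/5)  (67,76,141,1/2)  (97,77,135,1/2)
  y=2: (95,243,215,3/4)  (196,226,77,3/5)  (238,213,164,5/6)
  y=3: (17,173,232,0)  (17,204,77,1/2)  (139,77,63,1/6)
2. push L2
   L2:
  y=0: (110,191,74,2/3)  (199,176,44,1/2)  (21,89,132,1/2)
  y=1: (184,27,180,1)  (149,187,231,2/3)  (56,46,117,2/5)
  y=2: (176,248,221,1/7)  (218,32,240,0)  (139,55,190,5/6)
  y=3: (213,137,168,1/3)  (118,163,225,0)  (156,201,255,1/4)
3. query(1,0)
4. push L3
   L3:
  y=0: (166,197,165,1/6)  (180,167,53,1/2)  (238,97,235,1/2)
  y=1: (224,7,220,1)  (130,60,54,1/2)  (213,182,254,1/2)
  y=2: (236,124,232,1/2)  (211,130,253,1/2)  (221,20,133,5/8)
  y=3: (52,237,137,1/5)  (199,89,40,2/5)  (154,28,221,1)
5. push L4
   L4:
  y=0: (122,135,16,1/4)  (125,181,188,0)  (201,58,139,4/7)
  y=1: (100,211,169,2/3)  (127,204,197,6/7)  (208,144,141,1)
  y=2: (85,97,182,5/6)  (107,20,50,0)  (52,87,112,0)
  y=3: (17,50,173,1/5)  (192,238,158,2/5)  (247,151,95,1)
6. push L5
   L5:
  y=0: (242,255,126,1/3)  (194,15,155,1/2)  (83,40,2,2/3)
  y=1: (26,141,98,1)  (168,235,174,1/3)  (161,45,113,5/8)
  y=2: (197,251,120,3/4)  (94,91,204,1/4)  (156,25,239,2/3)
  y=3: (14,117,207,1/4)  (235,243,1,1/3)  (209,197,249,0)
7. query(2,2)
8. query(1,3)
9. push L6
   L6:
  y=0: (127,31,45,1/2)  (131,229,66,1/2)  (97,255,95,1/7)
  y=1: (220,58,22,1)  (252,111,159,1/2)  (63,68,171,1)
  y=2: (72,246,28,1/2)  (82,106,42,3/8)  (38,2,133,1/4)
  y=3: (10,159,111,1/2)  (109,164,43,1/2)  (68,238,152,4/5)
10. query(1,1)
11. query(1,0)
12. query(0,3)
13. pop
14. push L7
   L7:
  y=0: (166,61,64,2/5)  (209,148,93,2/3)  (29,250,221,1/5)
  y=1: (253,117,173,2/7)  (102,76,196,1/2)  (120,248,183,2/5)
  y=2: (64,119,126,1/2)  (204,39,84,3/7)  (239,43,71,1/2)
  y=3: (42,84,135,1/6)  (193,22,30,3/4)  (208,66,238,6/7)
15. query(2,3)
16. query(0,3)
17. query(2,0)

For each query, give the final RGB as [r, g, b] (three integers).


at x=1,y=0 over L1,L2:
+L1 (α=5/8) → [745/8, 415/4, 225/4]
+L2 (α=1/2) → [2337/16, 1119/8, 401/8]
→ [146, 140, 50]

(2,2) stack=L1,L2,L3,L4,L5; from [0,0,0]:
after L1 α=5/6: [595/3, 355/2, 410/3]
after L2 α=5/6: [1340/9, 905/12, 1630/9]
after L3 α=5/8: [4655/24, 1305/32, 3625/24]
after L4 α=0: [4655/24, 1305/32, 3625/24]
after L5 α=2/3: [12143/72, 2905/96, 15097/72]
= [169, 30, 210]

query (1,3) [L1,L2,L3,L4,L5] — begin 0,0,0
after L1 α=1/2: [17/2, 102, 77/2]
after L2 α=0: [17/2, 102, 77/2]
after L3 α=2/5: [847/10, 484/5, 391/10]
after L4 α=2/5: [6381/50, 3832/25, 4333/50]
after L5 α=1/3: [12256/75, 13739/75, 4358/75]
= [163, 183, 58]

(1,1) stack=L1,L2,L3,L4,L5,L6; from [0,0,0]:
+L1 (α=1/2) → [67/2, 38, 141/2]
+L2 (α=2/3) → [221/2, 412/3, 355/2]
+L3 (α=1/2) → [481/4, 296/3, 463/4]
+L4 (α=6/7) → [3529/28, 3968/21, 5191/28]
+L5 (α=1/3) → [5881/42, 12871/63, 7627/42]
+L6 (α=1/2) → [16465/84, 9932/63, 14305/84]
→ [196, 158, 170]

(1,0) stack=L1,L2,L3,L4,L5,L6; from [0,0,0]:
+L1 (α=5/8) → [745/8, 415/4, 225/4]
+L2 (α=1/2) → [2337/16, 1119/8, 401/8]
+L3 (α=1/2) → [5217/32, 2455/16, 825/16]
+L4 (α=0) → [5217/32, 2455/16, 825/16]
+L5 (α=1/2) → [11425/64, 2695/32, 3305/32]
+L6 (α=1/2) → [19809/128, 10023/64, 5417/64]
rounded: [155, 157, 85]

query (0,3) [L1,L2,L3,L4,L5,L6] — begin 0,0,0
L1 α=0: [0, 0, 0]
L2 α=1/3: [71, 137/3, 56]
L3 α=1/5: [336/5, 1259/15, 361/5]
L4 α=1/5: [1429/25, 5786/75, 2309/25]
L5 α=1/4: [4637/100, 8711/100, 6051/50]
L6 α=1/2: [5637/200, 24611/200, 11601/100]
rounded: [28, 123, 116]

query (2,3) [L1,L2,L3,L4,L5,L7] — begin 0,0,0
L1 α=1/6: [139/6, 77/6, 21/2]
L2 α=1/4: [451/8, 479/8, 573/8]
L3 α=1: [154, 28, 221]
L4 α=1: [247, 151, 95]
L5 α=0: [247, 151, 95]
L7 α=6/7: [1495/7, 547/7, 1523/7]
= [214, 78, 218]

(0,3) stack=L1,L2,L3,L4,L5,L7; from [0,0,0]:
+L1 (α=0) → [0, 0, 0]
+L2 (α=1/3) → [71, 137/3, 56]
+L3 (α=1/5) → [336/5, 1259/15, 361/5]
+L4 (α=1/5) → [1429/25, 5786/75, 2309/25]
+L5 (α=1/4) → [4637/100, 8711/100, 6051/50]
+L7 (α=1/6) → [5477/120, 10391/120, 2467/20]
rounded: [46, 87, 123]

(2,0) stack=L1,L2,L3,L4,L5,L7; from [0,0,0]:
+L1 (α=2/3) → [54, 112, 154]
+L2 (α=1/2) → [75/2, 201/2, 143]
+L3 (α=1/2) → [551/4, 395/4, 189]
+L4 (α=4/7) → [4869/28, 2113/28, 1123/7]
+L5 (α=2/3) → [9517/84, 1451/28, 1151/21]
+L7 (α=1/5) → [10126/105, 3201/35, 1849/21]
= [96, 91, 88]


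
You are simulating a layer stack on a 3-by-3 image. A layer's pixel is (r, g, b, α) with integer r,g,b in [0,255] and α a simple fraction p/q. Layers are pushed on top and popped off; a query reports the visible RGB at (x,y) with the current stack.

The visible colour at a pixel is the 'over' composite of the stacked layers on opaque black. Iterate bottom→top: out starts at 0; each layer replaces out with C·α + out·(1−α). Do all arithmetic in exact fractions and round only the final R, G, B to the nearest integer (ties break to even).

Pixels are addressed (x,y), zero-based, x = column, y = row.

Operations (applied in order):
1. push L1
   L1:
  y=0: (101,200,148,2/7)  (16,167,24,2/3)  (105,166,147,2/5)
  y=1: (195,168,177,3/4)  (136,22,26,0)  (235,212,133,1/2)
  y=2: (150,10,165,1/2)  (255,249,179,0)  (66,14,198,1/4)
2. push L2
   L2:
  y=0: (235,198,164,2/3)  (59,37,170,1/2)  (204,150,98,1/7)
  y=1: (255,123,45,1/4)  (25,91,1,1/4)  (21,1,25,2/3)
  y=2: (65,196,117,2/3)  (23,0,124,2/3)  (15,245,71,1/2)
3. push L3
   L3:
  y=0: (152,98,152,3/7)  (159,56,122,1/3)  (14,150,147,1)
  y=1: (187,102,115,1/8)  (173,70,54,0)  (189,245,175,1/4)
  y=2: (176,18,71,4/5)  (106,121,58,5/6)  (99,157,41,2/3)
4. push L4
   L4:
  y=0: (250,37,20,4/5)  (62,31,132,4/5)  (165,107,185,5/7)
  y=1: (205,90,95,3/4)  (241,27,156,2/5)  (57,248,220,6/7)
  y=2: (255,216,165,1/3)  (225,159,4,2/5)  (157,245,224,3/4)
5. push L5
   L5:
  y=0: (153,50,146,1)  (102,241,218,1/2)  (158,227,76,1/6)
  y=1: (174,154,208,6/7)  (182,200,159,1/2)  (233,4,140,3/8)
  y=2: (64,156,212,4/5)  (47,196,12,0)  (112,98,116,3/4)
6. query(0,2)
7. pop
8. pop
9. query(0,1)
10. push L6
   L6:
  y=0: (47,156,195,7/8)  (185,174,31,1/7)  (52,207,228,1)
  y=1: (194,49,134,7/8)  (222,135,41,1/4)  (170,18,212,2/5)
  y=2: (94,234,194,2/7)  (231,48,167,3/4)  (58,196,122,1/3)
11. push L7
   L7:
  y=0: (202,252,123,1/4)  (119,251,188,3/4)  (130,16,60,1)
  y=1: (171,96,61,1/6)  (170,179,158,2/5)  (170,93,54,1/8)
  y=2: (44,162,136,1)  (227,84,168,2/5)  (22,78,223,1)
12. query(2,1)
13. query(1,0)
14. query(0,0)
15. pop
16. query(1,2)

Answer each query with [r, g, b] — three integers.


query (0,2) [L1,L2,L3,L4,L5] — begin 0,0,0
+L1 (α=1/2) → [75, 5, 165/2]
+L2 (α=2/3) → [205/3, 397/3, 211/2]
+L3 (α=4/5) → [2317/15, 613/15, 779/10]
+L4 (α=1/3) → [8459/45, 4466/45, 1604/15]
+L5 (α=4/5) → [19979/225, 32546/225, 14324/75]
→ [89, 145, 191]

(0,1) stack=L1,L2,L3; from [0,0,0]:
after L1 α=3/4: [585/4, 126, 531/4]
after L2 α=1/4: [2775/16, 501/4, 1773/16]
after L3 α=1/8: [22417/128, 3915/32, 14251/128]
= [175, 122, 111]

query (2,1) [L1,L2,L3,L6,L7] — begin 0,0,0
L1 α=1/2: [235/2, 106, 133/2]
L2 α=2/3: [319/6, 36, 233/6]
L3 α=1/4: [697/8, 353/4, 583/8]
L6 α=2/5: [4811/40, 1203/20, 5141/40]
L7 α=1/8: [40477/320, 10281/160, 38147/320]
= [126, 64, 119]

at x=1,y=0 over L1,L2,L3,L6,L7:
L1 α=2/3: [32/3, 334/3, 16]
L2 α=1/2: [209/6, 445/6, 93]
L3 α=1/3: [686/9, 613/9, 308/3]
L6 α=1/7: [1927/21, 1748/21, 647/7]
L7 α=3/4: [2356/21, 17561/84, 4595/28]
rounded: [112, 209, 164]

at x=0,y=0 over L1,L2,L3,L6,L7:
+L1 (α=2/7) → [202/7, 400/7, 296/7]
+L2 (α=2/3) → [1164/7, 3172/21, 864/7]
+L3 (α=3/7) → [7848/49, 18862/147, 6648/49]
+L6 (α=7/8) → [23969/392, 89693/588, 73533/392]
+L7 (α=1/4) → [151091/1568, 139085/784, 268815/1568]
rounded: [96, 177, 171]

(1,2) stack=L1,L2,L3,L6; from [0,0,0]:
+L1 (α=0) → [0, 0, 0]
+L2 (α=2/3) → [46/3, 0, 248/3]
+L3 (α=5/6) → [818/9, 605/6, 559/9]
+L6 (α=3/4) → [7055/36, 1469/24, 1267/9]
→ [196, 61, 141]


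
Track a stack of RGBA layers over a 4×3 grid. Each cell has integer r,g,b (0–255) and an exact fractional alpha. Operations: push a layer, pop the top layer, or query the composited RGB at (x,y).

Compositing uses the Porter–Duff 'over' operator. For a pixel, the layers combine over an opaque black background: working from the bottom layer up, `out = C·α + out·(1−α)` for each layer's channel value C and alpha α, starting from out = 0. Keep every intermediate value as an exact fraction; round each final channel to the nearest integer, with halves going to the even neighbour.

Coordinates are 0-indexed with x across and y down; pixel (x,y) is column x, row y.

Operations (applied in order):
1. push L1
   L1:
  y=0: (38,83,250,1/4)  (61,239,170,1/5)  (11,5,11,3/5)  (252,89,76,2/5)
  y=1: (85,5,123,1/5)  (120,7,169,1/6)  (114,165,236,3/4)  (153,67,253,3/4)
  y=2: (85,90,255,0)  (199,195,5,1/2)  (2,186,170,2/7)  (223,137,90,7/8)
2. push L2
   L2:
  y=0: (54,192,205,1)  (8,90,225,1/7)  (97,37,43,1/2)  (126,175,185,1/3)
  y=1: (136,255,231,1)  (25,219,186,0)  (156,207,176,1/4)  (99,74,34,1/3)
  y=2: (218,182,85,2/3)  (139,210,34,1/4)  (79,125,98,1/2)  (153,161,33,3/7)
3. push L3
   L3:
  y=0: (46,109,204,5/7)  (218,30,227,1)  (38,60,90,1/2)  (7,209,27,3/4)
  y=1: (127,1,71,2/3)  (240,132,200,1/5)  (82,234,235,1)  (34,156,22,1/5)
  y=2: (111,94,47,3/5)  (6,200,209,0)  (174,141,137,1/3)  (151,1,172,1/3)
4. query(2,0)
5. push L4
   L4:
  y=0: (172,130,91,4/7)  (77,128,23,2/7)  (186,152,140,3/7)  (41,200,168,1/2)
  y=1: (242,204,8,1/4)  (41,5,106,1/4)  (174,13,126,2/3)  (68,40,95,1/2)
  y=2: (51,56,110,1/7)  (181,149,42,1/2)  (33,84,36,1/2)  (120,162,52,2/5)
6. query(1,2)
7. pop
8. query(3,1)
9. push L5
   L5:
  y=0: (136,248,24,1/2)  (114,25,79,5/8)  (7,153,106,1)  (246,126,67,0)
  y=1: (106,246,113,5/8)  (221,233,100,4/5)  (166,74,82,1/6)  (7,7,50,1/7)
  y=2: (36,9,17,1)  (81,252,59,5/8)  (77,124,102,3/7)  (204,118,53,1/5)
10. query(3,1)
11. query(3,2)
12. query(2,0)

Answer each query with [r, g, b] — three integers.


query (2,0) [L1,L2,L3] — begin 0,0,0
+L1 (α=3/5) → [33/5, 3, 33/5]
+L2 (α=1/2) → [259/5, 20, 124/5]
+L3 (α=1/2) → [449/10, 40, 287/5]
rounded: [45, 40, 57]

(1,2) stack=L1,L2,L3,L4; from [0,0,0]:
L1 α=1/2: [199/2, 195/2, 5/2]
L2 α=1/4: [875/8, 1005/8, 83/8]
L3 α=0: [875/8, 1005/8, 83/8]
L4 α=1/2: [2323/16, 2197/16, 419/16]
= [145, 137, 26]

(3,1) stack=L1,L2,L3; from [0,0,0]:
+L1 (α=3/4) → [459/4, 201/4, 759/4]
+L2 (α=1/3) → [219/2, 349/6, 827/6]
+L3 (α=1/5) → [472/5, 1166/15, 344/3]
= [94, 78, 115]

at x=3,y=1 over L1,L2,L3,L5:
after L1 α=3/4: [459/4, 201/4, 759/4]
after L2 α=1/3: [219/2, 349/6, 827/6]
after L3 α=1/5: [472/5, 1166/15, 344/3]
after L5 α=1/7: [2867/35, 2367/35, 738/7]
= [82, 68, 105]

query (3,2) [L1,L2,L3,L5] — begin 0,0,0
after L1 α=7/8: [1561/8, 959/8, 315/4]
after L2 α=3/7: [2479/14, 275/2, 414/7]
after L3 α=1/3: [3536/21, 92, 2032/21]
after L5 α=1/5: [18428/105, 486/5, 9241/105]
rounded: [176, 97, 88]

(2,0) stack=L1,L2,L3,L5; from [0,0,0]:
L1 α=3/5: [33/5, 3, 33/5]
L2 α=1/2: [259/5, 20, 124/5]
L3 α=1/2: [449/10, 40, 287/5]
L5 α=1: [7, 153, 106]
= [7, 153, 106]
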